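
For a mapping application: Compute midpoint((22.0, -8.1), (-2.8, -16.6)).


M = ((22+(-2.8))/2, ((-8.1)+(-16.6))/2)
= (9.6, -12.35)

(9.6, -12.35)


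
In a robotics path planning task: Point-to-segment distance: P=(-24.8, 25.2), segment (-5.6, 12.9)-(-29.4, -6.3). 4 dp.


Project P onto AB: t = 0.2361 (clamped to [0,1])
Closest point on segment: (-11.2199, 8.3663)
Distance: 21.6285

21.6285


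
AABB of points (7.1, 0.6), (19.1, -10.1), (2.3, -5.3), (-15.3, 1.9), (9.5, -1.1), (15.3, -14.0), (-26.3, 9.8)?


x range: [-26.3, 19.1]
y range: [-14, 9.8]
Bounding box: (-26.3,-14) to (19.1,9.8)

(-26.3,-14) to (19.1,9.8)


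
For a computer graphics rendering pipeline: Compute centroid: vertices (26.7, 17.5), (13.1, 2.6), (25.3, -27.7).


Centroid = ((x_A+x_B+x_C)/3, (y_A+y_B+y_C)/3)
= ((26.7+13.1+25.3)/3, (17.5+2.6+(-27.7))/3)
= (21.7, -2.5333)

(21.7, -2.5333)


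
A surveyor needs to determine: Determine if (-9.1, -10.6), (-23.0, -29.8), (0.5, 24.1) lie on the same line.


Cross product: ((-23)-(-9.1))*(24.1-(-10.6)) - ((-29.8)-(-10.6))*(0.5-(-9.1))
= -298.01

No, not collinear


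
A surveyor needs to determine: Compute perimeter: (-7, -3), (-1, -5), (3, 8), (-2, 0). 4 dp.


Sides: (-7, -3)->(-1, -5): sqrt(40) = 6.324555, (-1, -5)->(3, 8): sqrt(185) = 13.601471, (3, 8)->(-2, 0): sqrt(89) = 9.433981, (-2, 0)->(-7, -3): sqrt(34) = 5.830952
Sum = 35.190959
Perimeter = 35.191

35.191


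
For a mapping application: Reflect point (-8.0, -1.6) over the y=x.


Reflection over y=x: (x,y) -> (y,x)
(-8, -1.6) -> (-1.6, -8)

(-1.6, -8)


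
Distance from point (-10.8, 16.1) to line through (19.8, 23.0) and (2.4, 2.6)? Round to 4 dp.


|cross product| = 504.18
|line direction| = sqrt(718.92) = 26.8127
Distance = 504.18/sqrt(718.92) = 18.8038

18.8038


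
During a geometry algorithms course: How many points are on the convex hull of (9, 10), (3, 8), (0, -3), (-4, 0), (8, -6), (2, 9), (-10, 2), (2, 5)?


Convex hull vertices (CCW): (-10, 2), (0, -3), (8, -6), (9, 10), (2, 9)
Count = 5

5


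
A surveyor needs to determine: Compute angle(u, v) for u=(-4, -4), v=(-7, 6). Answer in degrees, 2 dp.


u.v = 4, |u| = sqrt(32) = 5.6569, |v| = sqrt(85) = 9.2195
cos(theta) = u.v/(|u||v|) = 4/sqrt(2720) = 0.076696
theta = acos(0.076696) = 85.6 degrees

85.6 degrees


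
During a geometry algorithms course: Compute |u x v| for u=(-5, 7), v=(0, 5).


|u x v| = |(-5)*5 - 7*0|
= |(-25) - 0| = 25

25


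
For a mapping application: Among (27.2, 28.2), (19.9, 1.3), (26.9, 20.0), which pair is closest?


d(P0,P1) = 27.8729, d(P0,P2) = 8.2055, d(P1,P2) = 19.9672
Closest: P0 and P2

Closest pair: (27.2, 28.2) and (26.9, 20.0), distance = 8.2055


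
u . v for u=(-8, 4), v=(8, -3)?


u . v = u_x*v_x + u_y*v_y = (-8)*8 + 4*(-3)
= (-64) + (-12) = -76

-76


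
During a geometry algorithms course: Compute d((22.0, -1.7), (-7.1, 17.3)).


dx=-29.1, dy=19
d^2 = (-29.1)^2 + 19^2 = 1207.81
d = sqrt(1207.81) = 34.7536

34.7536


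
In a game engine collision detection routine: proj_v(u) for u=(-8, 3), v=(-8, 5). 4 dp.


u.v = 79, |v| = sqrt(89) = 9.434
Scalar projection = u.v / |v| = 79 / sqrt(89) = 8.374

8.374


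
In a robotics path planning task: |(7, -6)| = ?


|u| = sqrt(7^2 + (-6)^2) = sqrt(85) = 9.2195

9.2195


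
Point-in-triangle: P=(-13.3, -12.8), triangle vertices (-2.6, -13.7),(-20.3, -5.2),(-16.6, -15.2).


Cross products: AB x AP = 75.02, BC x BP = 41.88, CA x CP = 28.65
All same sign? yes

Yes, inside


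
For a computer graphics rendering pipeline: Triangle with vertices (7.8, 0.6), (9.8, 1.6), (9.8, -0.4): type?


Side lengths squared: AB^2=5, BC^2=4, CA^2=5
Sorted: [4, 5, 5]
By sides: Isosceles, By angles: Acute

Isosceles, Acute


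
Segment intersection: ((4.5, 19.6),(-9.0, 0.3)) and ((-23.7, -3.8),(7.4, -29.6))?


Cross products: d1=1455.3, d2=506.77, d3=-228.36, d4=720.17
d1*d2 < 0 and d3*d4 < 0? no

No, they don't intersect


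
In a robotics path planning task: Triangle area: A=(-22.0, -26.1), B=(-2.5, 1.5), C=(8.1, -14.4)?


Area = |x_A(y_B-y_C) + x_B(y_C-y_A) + x_C(y_A-y_B)|/2
= |(-349.8) + (-29.25) + (-223.56)|/2
= 602.61/2 = 301.305

301.305


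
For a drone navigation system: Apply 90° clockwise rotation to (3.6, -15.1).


90° CW: (x,y) -> (y, -x)
(3.6,-15.1) -> (-15.1, -3.6)

(-15.1, -3.6)


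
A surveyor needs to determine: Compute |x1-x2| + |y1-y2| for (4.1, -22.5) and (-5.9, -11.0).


|4.1-(-5.9)| + |(-22.5)-(-11)| = 10 + 11.5 = 21.5

21.5


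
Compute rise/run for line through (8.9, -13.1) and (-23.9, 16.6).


slope = (y2-y1)/(x2-x1) = (16.6-(-13.1))/((-23.9)-8.9) = 29.7/(-32.8) = -0.9055

-0.9055


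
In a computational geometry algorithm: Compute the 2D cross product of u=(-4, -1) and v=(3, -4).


u x v = u_x*v_y - u_y*v_x = (-4)*(-4) - (-1)*3
= 16 - (-3) = 19

19


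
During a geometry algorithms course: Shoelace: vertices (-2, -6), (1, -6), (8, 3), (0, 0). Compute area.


Shoelace sum: ((-2)*(-6) - 1*(-6)) + (1*3 - 8*(-6)) + (8*0 - 0*3) + (0*(-6) - (-2)*0)
= 69
Area = |69|/2 = 34.5

34.5


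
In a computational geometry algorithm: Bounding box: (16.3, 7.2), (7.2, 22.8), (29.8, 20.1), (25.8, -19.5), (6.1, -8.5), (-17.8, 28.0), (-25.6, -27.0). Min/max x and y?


x range: [-25.6, 29.8]
y range: [-27, 28]
Bounding box: (-25.6,-27) to (29.8,28)

(-25.6,-27) to (29.8,28)


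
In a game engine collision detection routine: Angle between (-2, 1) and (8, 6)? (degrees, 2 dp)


u.v = -10, |u| = sqrt(5) = 2.2361, |v| = sqrt(100) = 10
cos(theta) = u.v/(|u||v|) = -10/sqrt(500) = -0.447214
theta = acos(-0.447214) = 116.57 degrees

116.57 degrees


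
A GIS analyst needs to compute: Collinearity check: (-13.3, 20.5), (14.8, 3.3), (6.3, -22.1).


Cross product: (14.8-(-13.3))*((-22.1)-20.5) - (3.3-20.5)*(6.3-(-13.3))
= -859.94

No, not collinear


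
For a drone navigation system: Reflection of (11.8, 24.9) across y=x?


Reflection over y=x: (x,y) -> (y,x)
(11.8, 24.9) -> (24.9, 11.8)

(24.9, 11.8)


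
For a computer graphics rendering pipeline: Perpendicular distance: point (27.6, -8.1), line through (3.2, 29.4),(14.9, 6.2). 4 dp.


|cross product| = 127.33
|line direction| = sqrt(675.13) = 25.9833
Distance = 127.33/sqrt(675.13) = 4.9005

4.9005


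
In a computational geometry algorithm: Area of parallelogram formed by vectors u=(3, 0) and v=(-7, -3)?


|u x v| = |3*(-3) - 0*(-7)|
= |(-9) - 0| = 9

9


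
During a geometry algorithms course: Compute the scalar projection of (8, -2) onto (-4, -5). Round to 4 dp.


u.v = -22, |v| = sqrt(41) = 6.4031
Scalar projection = u.v / |v| = -22 / sqrt(41) = -3.4358

-3.4358


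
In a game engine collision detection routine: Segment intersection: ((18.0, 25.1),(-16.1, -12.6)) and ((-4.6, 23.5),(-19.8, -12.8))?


Cross products: d1=796.06, d2=131.27, d3=-797.46, d4=-132.67
d1*d2 < 0 and d3*d4 < 0? no

No, they don't intersect


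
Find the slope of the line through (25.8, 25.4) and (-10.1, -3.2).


slope = (y2-y1)/(x2-x1) = ((-3.2)-25.4)/((-10.1)-25.8) = (-28.6)/(-35.9) = 0.7967

0.7967


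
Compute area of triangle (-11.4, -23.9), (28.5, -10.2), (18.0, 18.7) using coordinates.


Area = |x_A(y_B-y_C) + x_B(y_C-y_A) + x_C(y_A-y_B)|/2
= |329.46 + 1214.1 + (-246.6)|/2
= 1296.96/2 = 648.48

648.48


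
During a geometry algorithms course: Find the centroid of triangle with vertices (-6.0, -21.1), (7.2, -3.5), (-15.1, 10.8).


Centroid = ((x_A+x_B+x_C)/3, (y_A+y_B+y_C)/3)
= (((-6)+7.2+(-15.1))/3, ((-21.1)+(-3.5)+10.8)/3)
= (-4.6333, -4.6)

(-4.6333, -4.6)


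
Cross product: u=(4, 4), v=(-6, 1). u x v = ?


u x v = u_x*v_y - u_y*v_x = 4*1 - 4*(-6)
= 4 - (-24) = 28

28


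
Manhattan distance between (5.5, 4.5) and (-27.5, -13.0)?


|5.5-(-27.5)| + |4.5-(-13)| = 33 + 17.5 = 50.5

50.5


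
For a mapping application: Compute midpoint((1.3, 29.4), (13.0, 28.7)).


M = ((1.3+13)/2, (29.4+28.7)/2)
= (7.15, 29.05)

(7.15, 29.05)


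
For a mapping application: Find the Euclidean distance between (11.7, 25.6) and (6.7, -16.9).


dx=-5, dy=-42.5
d^2 = (-5)^2 + (-42.5)^2 = 1831.25
d = sqrt(1831.25) = 42.7931

42.7931


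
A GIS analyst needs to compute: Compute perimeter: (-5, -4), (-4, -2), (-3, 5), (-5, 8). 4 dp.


Sides: (-5, -4)->(-4, -2): sqrt(5) = 2.236068, (-4, -2)->(-3, 5): sqrt(50) = 7.071068, (-3, 5)->(-5, 8): sqrt(13) = 3.605551, (-5, 8)->(-5, -4): sqrt(144) = 12
Sum = 24.912687
Perimeter = 24.9127

24.9127


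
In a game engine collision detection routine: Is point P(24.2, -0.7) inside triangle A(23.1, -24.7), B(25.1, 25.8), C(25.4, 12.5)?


Cross products: AB x AP = -7.55, BC x BP = -19.92, CA x CP = -14.28
All same sign? yes

Yes, inside


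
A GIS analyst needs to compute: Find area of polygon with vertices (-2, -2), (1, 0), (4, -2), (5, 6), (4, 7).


Shoelace sum: ((-2)*0 - 1*(-2)) + (1*(-2) - 4*0) + (4*6 - 5*(-2)) + (5*7 - 4*6) + (4*(-2) - (-2)*7)
= 51
Area = |51|/2 = 25.5

25.5


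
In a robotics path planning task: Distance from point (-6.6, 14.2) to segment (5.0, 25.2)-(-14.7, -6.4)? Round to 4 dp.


Project P onto AB: t = 0.4155 (clamped to [0,1])
Closest point on segment: (-3.1849, 12.071)
Distance: 4.0244

4.0244


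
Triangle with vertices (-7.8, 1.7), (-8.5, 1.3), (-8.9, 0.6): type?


Side lengths squared: AB^2=0.65, BC^2=0.65, CA^2=2.42
Sorted: [0.65, 0.65, 2.42]
By sides: Isosceles, By angles: Obtuse

Isosceles, Obtuse


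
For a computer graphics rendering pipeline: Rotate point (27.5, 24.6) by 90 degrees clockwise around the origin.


90° CW: (x,y) -> (y, -x)
(27.5,24.6) -> (24.6, -27.5)

(24.6, -27.5)


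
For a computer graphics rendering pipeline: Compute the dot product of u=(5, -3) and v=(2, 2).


u . v = u_x*v_x + u_y*v_y = 5*2 + (-3)*2
= 10 + (-6) = 4

4


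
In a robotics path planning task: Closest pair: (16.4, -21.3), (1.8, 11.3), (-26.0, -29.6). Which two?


d(P0,P1) = 35.72, d(P0,P2) = 43.2047, d(P1,P2) = 49.4535
Closest: P0 and P1

Closest pair: (16.4, -21.3) and (1.8, 11.3), distance = 35.72


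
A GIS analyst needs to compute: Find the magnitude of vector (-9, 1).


|u| = sqrt((-9)^2 + 1^2) = sqrt(82) = 9.0554

9.0554


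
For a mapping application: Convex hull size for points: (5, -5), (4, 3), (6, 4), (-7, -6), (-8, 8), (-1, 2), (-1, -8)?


Convex hull vertices (CCW): (-8, 8), (-7, -6), (-1, -8), (5, -5), (6, 4)
Count = 5

5


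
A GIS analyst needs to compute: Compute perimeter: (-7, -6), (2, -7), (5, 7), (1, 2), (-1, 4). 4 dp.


Sides: (-7, -6)->(2, -7): sqrt(82) = 9.055385, (2, -7)->(5, 7): sqrt(205) = 14.317821, (5, 7)->(1, 2): sqrt(41) = 6.403124, (1, 2)->(-1, 4): sqrt(8) = 2.828427, (-1, 4)->(-7, -6): sqrt(136) = 11.661904
Sum = 44.266661
Perimeter = 44.2667

44.2667


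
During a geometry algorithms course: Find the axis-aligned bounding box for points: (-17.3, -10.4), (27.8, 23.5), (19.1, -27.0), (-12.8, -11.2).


x range: [-17.3, 27.8]
y range: [-27, 23.5]
Bounding box: (-17.3,-27) to (27.8,23.5)

(-17.3,-27) to (27.8,23.5)


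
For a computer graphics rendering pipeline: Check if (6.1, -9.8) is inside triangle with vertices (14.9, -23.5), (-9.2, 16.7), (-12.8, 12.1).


Cross products: AB x AP = 23.59, BC x BP = 165.78, CA x CP = 66.21
All same sign? yes

Yes, inside


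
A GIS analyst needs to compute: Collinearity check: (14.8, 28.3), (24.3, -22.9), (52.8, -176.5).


Cross product: (24.3-14.8)*((-176.5)-28.3) - ((-22.9)-28.3)*(52.8-14.8)
= 0

Yes, collinear


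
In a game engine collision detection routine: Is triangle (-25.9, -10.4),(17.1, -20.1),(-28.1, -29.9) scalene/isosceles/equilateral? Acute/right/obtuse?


Side lengths squared: AB^2=1943.09, BC^2=2139.08, CA^2=385.09
Sorted: [385.09, 1943.09, 2139.08]
By sides: Scalene, By angles: Acute

Scalene, Acute


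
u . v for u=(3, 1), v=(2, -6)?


u . v = u_x*v_x + u_y*v_y = 3*2 + 1*(-6)
= 6 + (-6) = 0

0


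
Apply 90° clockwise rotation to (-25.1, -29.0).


90° CW: (x,y) -> (y, -x)
(-25.1,-29) -> (-29, 25.1)

(-29, 25.1)


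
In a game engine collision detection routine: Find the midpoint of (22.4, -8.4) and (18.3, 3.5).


M = ((22.4+18.3)/2, ((-8.4)+3.5)/2)
= (20.35, -2.45)

(20.35, -2.45)


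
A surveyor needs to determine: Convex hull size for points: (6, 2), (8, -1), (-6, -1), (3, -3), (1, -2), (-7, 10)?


Convex hull vertices (CCW): (-7, 10), (-6, -1), (3, -3), (8, -1), (6, 2)
Count = 5

5


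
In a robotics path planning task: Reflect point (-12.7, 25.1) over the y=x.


Reflection over y=x: (x,y) -> (y,x)
(-12.7, 25.1) -> (25.1, -12.7)

(25.1, -12.7)


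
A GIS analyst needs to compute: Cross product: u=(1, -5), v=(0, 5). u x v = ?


u x v = u_x*v_y - u_y*v_x = 1*5 - (-5)*0
= 5 - 0 = 5

5


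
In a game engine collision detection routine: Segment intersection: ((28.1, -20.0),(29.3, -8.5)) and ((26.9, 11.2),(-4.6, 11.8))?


Cross products: d1=982.08, d2=619.11, d3=51.24, d4=414.21
d1*d2 < 0 and d3*d4 < 0? no

No, they don't intersect


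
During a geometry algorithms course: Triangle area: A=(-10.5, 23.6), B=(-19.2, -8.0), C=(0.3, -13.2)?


Area = |x_A(y_B-y_C) + x_B(y_C-y_A) + x_C(y_A-y_B)|/2
= |(-54.6) + 706.56 + 9.48|/2
= 661.44/2 = 330.72

330.72


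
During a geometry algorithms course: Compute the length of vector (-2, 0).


|u| = sqrt((-2)^2 + 0^2) = sqrt(4) = 2

2


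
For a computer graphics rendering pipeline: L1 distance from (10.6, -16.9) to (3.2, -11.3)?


|10.6-3.2| + |(-16.9)-(-11.3)| = 7.4 + 5.6 = 13

13


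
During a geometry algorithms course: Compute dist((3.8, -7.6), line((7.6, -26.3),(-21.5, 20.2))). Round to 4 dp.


|cross product| = 367.47
|line direction| = sqrt(3009.06) = 54.8549
Distance = 367.47/sqrt(3009.06) = 6.6989

6.6989


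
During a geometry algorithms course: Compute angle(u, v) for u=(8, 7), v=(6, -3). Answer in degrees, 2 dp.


u.v = 27, |u| = sqrt(113) = 10.6301, |v| = sqrt(45) = 6.7082
cos(theta) = u.v/(|u||v|) = 27/sqrt(5085) = 0.378633
theta = acos(0.378633) = 67.75 degrees

67.75 degrees


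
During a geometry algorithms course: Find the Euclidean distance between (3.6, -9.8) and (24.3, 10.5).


dx=20.7, dy=20.3
d^2 = 20.7^2 + 20.3^2 = 840.58
d = sqrt(840.58) = 28.9928

28.9928


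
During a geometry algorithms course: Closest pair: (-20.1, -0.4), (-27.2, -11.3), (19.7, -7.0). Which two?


d(P0,P1) = 13.0085, d(P0,P2) = 40.3435, d(P1,P2) = 47.0967
Closest: P0 and P1

Closest pair: (-20.1, -0.4) and (-27.2, -11.3), distance = 13.0085


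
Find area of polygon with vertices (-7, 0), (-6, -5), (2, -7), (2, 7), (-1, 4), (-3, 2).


Shoelace sum: ((-7)*(-5) - (-6)*0) + ((-6)*(-7) - 2*(-5)) + (2*7 - 2*(-7)) + (2*4 - (-1)*7) + ((-1)*2 - (-3)*4) + ((-3)*0 - (-7)*2)
= 154
Area = |154|/2 = 77

77


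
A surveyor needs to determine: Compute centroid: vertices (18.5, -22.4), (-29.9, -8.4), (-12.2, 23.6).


Centroid = ((x_A+x_B+x_C)/3, (y_A+y_B+y_C)/3)
= ((18.5+(-29.9)+(-12.2))/3, ((-22.4)+(-8.4)+23.6)/3)
= (-7.8667, -2.4)

(-7.8667, -2.4)


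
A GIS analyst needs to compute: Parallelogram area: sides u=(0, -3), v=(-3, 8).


|u x v| = |0*8 - (-3)*(-3)|
= |0 - 9| = 9

9


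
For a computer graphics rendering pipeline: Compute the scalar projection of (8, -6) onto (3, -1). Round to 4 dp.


u.v = 30, |v| = sqrt(10) = 3.1623
Scalar projection = u.v / |v| = 30 / sqrt(10) = 9.4868

9.4868


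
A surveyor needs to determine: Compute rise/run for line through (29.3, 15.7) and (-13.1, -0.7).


slope = (y2-y1)/(x2-x1) = ((-0.7)-15.7)/((-13.1)-29.3) = (-16.4)/(-42.4) = 0.3868

0.3868


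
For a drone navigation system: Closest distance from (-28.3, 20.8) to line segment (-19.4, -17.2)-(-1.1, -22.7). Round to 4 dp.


Project P onto AB: t = 0 (clamped to [0,1])
Closest point on segment: (-19.4, -17.2)
Distance: 39.0283

39.0283


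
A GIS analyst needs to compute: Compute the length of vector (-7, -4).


|u| = sqrt((-7)^2 + (-4)^2) = sqrt(65) = 8.0623

8.0623


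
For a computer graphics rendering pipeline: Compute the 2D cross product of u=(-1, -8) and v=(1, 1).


u x v = u_x*v_y - u_y*v_x = (-1)*1 - (-8)*1
= (-1) - (-8) = 7

7


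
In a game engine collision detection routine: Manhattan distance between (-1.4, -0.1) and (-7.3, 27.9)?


|(-1.4)-(-7.3)| + |(-0.1)-27.9| = 5.9 + 28 = 33.9

33.9


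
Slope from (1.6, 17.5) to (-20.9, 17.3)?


slope = (y2-y1)/(x2-x1) = (17.3-17.5)/((-20.9)-1.6) = (-0.2)/(-22.5) = 0.0089

0.0089


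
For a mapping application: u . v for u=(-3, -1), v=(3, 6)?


u . v = u_x*v_x + u_y*v_y = (-3)*3 + (-1)*6
= (-9) + (-6) = -15

-15


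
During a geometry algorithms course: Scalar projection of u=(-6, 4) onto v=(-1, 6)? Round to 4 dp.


u.v = 30, |v| = sqrt(37) = 6.0828
Scalar projection = u.v / |v| = 30 / sqrt(37) = 4.932

4.932


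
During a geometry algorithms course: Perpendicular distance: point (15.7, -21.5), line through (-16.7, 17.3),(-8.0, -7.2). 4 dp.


|cross product| = 456.24
|line direction| = sqrt(675.94) = 25.9988
Distance = 456.24/sqrt(675.94) = 17.5485

17.5485


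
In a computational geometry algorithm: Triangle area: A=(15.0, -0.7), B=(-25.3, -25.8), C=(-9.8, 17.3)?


Area = |x_A(y_B-y_C) + x_B(y_C-y_A) + x_C(y_A-y_B)|/2
= |(-646.5) + (-455.4) + (-245.98)|/2
= 1347.88/2 = 673.94

673.94


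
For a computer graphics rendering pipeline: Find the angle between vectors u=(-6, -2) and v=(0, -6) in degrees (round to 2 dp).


u.v = 12, |u| = sqrt(40) = 6.3246, |v| = sqrt(36) = 6
cos(theta) = u.v/(|u||v|) = 12/sqrt(1440) = 0.316228
theta = acos(0.316228) = 71.57 degrees

71.57 degrees


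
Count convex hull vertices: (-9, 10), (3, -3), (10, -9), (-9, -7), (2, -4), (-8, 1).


Convex hull vertices (CCW): (-9, -7), (10, -9), (-9, 10)
Count = 3

3


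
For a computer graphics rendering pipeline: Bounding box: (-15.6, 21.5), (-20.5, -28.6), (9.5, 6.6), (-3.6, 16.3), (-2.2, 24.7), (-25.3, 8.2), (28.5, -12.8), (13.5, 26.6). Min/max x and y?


x range: [-25.3, 28.5]
y range: [-28.6, 26.6]
Bounding box: (-25.3,-28.6) to (28.5,26.6)

(-25.3,-28.6) to (28.5,26.6)


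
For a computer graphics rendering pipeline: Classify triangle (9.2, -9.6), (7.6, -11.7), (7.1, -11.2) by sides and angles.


Side lengths squared: AB^2=6.97, BC^2=0.5, CA^2=6.97
Sorted: [0.5, 6.97, 6.97]
By sides: Isosceles, By angles: Acute

Isosceles, Acute


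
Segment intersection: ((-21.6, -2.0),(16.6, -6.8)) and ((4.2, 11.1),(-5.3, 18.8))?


Cross products: d1=323.11, d2=74.57, d3=624.26, d4=872.8
d1*d2 < 0 and d3*d4 < 0? no

No, they don't intersect


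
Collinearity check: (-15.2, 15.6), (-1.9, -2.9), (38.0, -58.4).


Cross product: ((-1.9)-(-15.2))*((-58.4)-15.6) - ((-2.9)-15.6)*(38-(-15.2))
= 0

Yes, collinear


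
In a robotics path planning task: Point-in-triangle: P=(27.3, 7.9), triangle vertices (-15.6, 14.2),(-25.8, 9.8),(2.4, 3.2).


Cross products: AB x AP = 253.02, BC x BP = 296.88, CA x CP = -358.5
All same sign? no

No, outside


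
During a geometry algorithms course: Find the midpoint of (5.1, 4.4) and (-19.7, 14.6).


M = ((5.1+(-19.7))/2, (4.4+14.6)/2)
= (-7.3, 9.5)

(-7.3, 9.5)


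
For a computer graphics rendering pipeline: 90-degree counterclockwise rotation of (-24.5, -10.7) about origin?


90° CCW: (x,y) -> (-y, x)
(-24.5,-10.7) -> (10.7, -24.5)

(10.7, -24.5)


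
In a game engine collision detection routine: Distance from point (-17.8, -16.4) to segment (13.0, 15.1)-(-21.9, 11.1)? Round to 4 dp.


Project P onto AB: t = 0.9732 (clamped to [0,1])
Closest point on segment: (-20.9642, 11.2073)
Distance: 27.788

27.788


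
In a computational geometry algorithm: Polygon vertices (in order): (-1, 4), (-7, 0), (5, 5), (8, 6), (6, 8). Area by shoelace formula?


Shoelace sum: ((-1)*0 - (-7)*4) + ((-7)*5 - 5*0) + (5*6 - 8*5) + (8*8 - 6*6) + (6*4 - (-1)*8)
= 43
Area = |43|/2 = 21.5

21.5


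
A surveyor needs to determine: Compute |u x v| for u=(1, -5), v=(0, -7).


|u x v| = |1*(-7) - (-5)*0|
= |(-7) - 0| = 7

7


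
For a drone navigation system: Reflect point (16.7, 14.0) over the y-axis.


Reflection over y-axis: (x,y) -> (-x,y)
(16.7, 14) -> (-16.7, 14)

(-16.7, 14)


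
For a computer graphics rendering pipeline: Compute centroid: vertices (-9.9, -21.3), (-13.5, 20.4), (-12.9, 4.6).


Centroid = ((x_A+x_B+x_C)/3, (y_A+y_B+y_C)/3)
= (((-9.9)+(-13.5)+(-12.9))/3, ((-21.3)+20.4+4.6)/3)
= (-12.1, 1.2333)

(-12.1, 1.2333)


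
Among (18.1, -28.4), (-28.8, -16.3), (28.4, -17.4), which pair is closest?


d(P0,P1) = 48.4357, d(P0,P2) = 15.0695, d(P1,P2) = 57.2106
Closest: P0 and P2

Closest pair: (18.1, -28.4) and (28.4, -17.4), distance = 15.0695


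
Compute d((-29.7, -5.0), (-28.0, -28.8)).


dx=1.7, dy=-23.8
d^2 = 1.7^2 + (-23.8)^2 = 569.33
d = sqrt(569.33) = 23.8606

23.8606


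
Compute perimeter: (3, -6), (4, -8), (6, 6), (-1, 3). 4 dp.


Sides: (3, -6)->(4, -8): sqrt(5) = 2.236068, (4, -8)->(6, 6): sqrt(200) = 14.142136, (6, 6)->(-1, 3): sqrt(58) = 7.615773, (-1, 3)->(3, -6): sqrt(97) = 9.848858
Sum = 33.842835
Perimeter = 33.8428

33.8428


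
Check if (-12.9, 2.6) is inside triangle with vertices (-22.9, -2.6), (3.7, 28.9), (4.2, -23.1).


Cross products: AB x AP = -176.68, BC x BP = -876.35, CA x CP = -345.92
All same sign? yes

Yes, inside


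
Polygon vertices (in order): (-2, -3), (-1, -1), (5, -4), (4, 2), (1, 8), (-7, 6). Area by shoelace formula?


Shoelace sum: ((-2)*(-1) - (-1)*(-3)) + ((-1)*(-4) - 5*(-1)) + (5*2 - 4*(-4)) + (4*8 - 1*2) + (1*6 - (-7)*8) + ((-7)*(-3) - (-2)*6)
= 159
Area = |159|/2 = 79.5

79.5


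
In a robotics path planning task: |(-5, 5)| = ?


|u| = sqrt((-5)^2 + 5^2) = sqrt(50) = 7.0711

7.0711


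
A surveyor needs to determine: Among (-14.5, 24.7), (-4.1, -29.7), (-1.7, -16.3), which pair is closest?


d(P0,P1) = 55.3852, d(P0,P2) = 42.9516, d(P1,P2) = 13.6132
Closest: P1 and P2

Closest pair: (-4.1, -29.7) and (-1.7, -16.3), distance = 13.6132


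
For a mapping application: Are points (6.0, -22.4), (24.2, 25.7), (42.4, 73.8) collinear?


Cross product: (24.2-6)*(73.8-(-22.4)) - (25.7-(-22.4))*(42.4-6)
= 0

Yes, collinear


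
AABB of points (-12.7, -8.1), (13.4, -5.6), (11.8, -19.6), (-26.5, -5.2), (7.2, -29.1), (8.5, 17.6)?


x range: [-26.5, 13.4]
y range: [-29.1, 17.6]
Bounding box: (-26.5,-29.1) to (13.4,17.6)

(-26.5,-29.1) to (13.4,17.6)


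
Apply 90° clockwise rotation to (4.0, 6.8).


90° CW: (x,y) -> (y, -x)
(4,6.8) -> (6.8, -4)

(6.8, -4)


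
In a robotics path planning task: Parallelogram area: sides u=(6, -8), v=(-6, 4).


|u x v| = |6*4 - (-8)*(-6)|
= |24 - 48| = 24

24


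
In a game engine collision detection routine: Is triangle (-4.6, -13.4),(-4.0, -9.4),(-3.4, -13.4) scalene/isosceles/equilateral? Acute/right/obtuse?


Side lengths squared: AB^2=16.36, BC^2=16.36, CA^2=1.44
Sorted: [1.44, 16.36, 16.36]
By sides: Isosceles, By angles: Acute

Isosceles, Acute


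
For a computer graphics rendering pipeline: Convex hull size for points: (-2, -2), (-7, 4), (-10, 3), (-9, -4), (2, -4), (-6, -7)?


Convex hull vertices (CCW): (-10, 3), (-9, -4), (-6, -7), (2, -4), (-7, 4)
Count = 5

5


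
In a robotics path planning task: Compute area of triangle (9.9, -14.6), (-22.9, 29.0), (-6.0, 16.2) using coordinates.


Area = |x_A(y_B-y_C) + x_B(y_C-y_A) + x_C(y_A-y_B)|/2
= |126.72 + (-705.32) + 261.6|/2
= 317/2 = 158.5

158.5


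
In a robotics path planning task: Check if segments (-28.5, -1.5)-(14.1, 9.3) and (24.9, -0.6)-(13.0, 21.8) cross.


Cross products: d1=1206.87, d2=124.11, d3=-538.38, d4=544.38
d1*d2 < 0 and d3*d4 < 0? no

No, they don't intersect


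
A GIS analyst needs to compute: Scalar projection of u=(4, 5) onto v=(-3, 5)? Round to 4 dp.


u.v = 13, |v| = sqrt(34) = 5.831
Scalar projection = u.v / |v| = 13 / sqrt(34) = 2.2295

2.2295


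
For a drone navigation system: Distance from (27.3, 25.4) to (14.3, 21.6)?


dx=-13, dy=-3.8
d^2 = (-13)^2 + (-3.8)^2 = 183.44
d = sqrt(183.44) = 13.544

13.544


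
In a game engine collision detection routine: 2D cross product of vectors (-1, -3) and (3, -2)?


u x v = u_x*v_y - u_y*v_x = (-1)*(-2) - (-3)*3
= 2 - (-9) = 11

11


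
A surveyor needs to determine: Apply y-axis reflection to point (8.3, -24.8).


Reflection over y-axis: (x,y) -> (-x,y)
(8.3, -24.8) -> (-8.3, -24.8)

(-8.3, -24.8)


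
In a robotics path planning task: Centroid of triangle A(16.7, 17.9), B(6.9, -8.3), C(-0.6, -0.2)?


Centroid = ((x_A+x_B+x_C)/3, (y_A+y_B+y_C)/3)
= ((16.7+6.9+(-0.6))/3, (17.9+(-8.3)+(-0.2))/3)
= (7.6667, 3.1333)

(7.6667, 3.1333)


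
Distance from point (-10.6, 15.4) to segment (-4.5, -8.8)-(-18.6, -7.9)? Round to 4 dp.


Project P onto AB: t = 0.54 (clamped to [0,1])
Closest point on segment: (-12.1137, -8.314)
Distance: 23.7623

23.7623


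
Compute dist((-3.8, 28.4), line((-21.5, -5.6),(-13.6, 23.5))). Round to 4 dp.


|cross product| = 246.47
|line direction| = sqrt(909.22) = 30.1533
Distance = 246.47/sqrt(909.22) = 8.1739

8.1739


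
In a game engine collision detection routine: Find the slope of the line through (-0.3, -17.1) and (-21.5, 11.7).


slope = (y2-y1)/(x2-x1) = (11.7-(-17.1))/((-21.5)-(-0.3)) = 28.8/(-21.2) = -1.3585

-1.3585


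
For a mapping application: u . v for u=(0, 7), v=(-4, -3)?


u . v = u_x*v_x + u_y*v_y = 0*(-4) + 7*(-3)
= 0 + (-21) = -21

-21


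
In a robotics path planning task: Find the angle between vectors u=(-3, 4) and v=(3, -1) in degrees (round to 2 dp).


u.v = -13, |u| = sqrt(25) = 5, |v| = sqrt(10) = 3.1623
cos(theta) = u.v/(|u||v|) = -13/sqrt(250) = -0.822192
theta = acos(-0.822192) = 145.3 degrees

145.3 degrees


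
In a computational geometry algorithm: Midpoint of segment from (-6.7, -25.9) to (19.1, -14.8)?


M = (((-6.7)+19.1)/2, ((-25.9)+(-14.8))/2)
= (6.2, -20.35)

(6.2, -20.35)


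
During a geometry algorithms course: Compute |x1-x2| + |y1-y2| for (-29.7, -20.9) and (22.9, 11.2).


|(-29.7)-22.9| + |(-20.9)-11.2| = 52.6 + 32.1 = 84.7

84.7


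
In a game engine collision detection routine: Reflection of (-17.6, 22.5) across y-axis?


Reflection over y-axis: (x,y) -> (-x,y)
(-17.6, 22.5) -> (17.6, 22.5)

(17.6, 22.5)


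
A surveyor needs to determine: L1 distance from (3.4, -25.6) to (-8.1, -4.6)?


|3.4-(-8.1)| + |(-25.6)-(-4.6)| = 11.5 + 21 = 32.5

32.5


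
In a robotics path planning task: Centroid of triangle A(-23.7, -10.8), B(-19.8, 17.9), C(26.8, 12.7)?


Centroid = ((x_A+x_B+x_C)/3, (y_A+y_B+y_C)/3)
= (((-23.7)+(-19.8)+26.8)/3, ((-10.8)+17.9+12.7)/3)
= (-5.5667, 6.6)

(-5.5667, 6.6)


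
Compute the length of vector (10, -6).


|u| = sqrt(10^2 + (-6)^2) = sqrt(136) = 11.6619

11.6619


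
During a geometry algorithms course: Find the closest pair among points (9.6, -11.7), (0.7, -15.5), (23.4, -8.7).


d(P0,P1) = 9.6773, d(P0,P2) = 14.1223, d(P1,P2) = 23.6966
Closest: P0 and P1

Closest pair: (9.6, -11.7) and (0.7, -15.5), distance = 9.6773


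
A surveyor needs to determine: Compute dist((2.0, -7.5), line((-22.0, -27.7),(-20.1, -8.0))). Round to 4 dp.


|cross product| = 434.42
|line direction| = sqrt(391.7) = 19.7914
Distance = 434.42/sqrt(391.7) = 21.9499

21.9499


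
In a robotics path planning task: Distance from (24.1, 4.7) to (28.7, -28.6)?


dx=4.6, dy=-33.3
d^2 = 4.6^2 + (-33.3)^2 = 1130.05
d = sqrt(1130.05) = 33.6162

33.6162


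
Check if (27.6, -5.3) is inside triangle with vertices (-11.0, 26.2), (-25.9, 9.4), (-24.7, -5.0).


Cross products: AB x AP = 1117.83, BC x BP = 752.76, CA x CP = -1635.87
All same sign? no

No, outside


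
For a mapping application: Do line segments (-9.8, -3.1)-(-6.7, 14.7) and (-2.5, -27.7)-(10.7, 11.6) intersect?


Cross products: d1=611.61, d2=724.74, d3=-206.2, d4=-319.33
d1*d2 < 0 and d3*d4 < 0? no

No, they don't intersect


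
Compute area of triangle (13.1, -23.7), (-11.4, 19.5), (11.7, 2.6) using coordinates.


Area = |x_A(y_B-y_C) + x_B(y_C-y_A) + x_C(y_A-y_B)|/2
= |221.39 + (-299.82) + (-505.44)|/2
= 583.87/2 = 291.935

291.935


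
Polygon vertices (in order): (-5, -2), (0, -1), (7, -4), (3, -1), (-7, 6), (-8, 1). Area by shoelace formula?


Shoelace sum: ((-5)*(-1) - 0*(-2)) + (0*(-4) - 7*(-1)) + (7*(-1) - 3*(-4)) + (3*6 - (-7)*(-1)) + ((-7)*1 - (-8)*6) + ((-8)*(-2) - (-5)*1)
= 90
Area = |90|/2 = 45

45


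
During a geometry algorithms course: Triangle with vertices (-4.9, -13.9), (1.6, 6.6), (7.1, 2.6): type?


Side lengths squared: AB^2=462.5, BC^2=46.25, CA^2=416.25
Sorted: [46.25, 416.25, 462.5]
By sides: Scalene, By angles: Right

Scalene, Right


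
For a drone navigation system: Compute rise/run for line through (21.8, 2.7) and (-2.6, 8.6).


slope = (y2-y1)/(x2-x1) = (8.6-2.7)/((-2.6)-21.8) = 5.9/(-24.4) = -0.2418

-0.2418


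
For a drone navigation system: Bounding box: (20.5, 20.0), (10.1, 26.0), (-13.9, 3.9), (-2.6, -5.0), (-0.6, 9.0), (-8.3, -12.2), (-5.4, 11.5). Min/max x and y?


x range: [-13.9, 20.5]
y range: [-12.2, 26]
Bounding box: (-13.9,-12.2) to (20.5,26)

(-13.9,-12.2) to (20.5,26)


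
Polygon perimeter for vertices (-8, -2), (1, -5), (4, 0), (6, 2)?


Sides: (-8, -2)->(1, -5): sqrt(90) = 9.486833, (1, -5)->(4, 0): sqrt(34) = 5.830952, (4, 0)->(6, 2): sqrt(8) = 2.828427, (6, 2)->(-8, -2): sqrt(212) = 14.56022
Sum = 32.706432
Perimeter = 32.7064

32.7064


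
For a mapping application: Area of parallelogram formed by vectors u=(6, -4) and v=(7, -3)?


|u x v| = |6*(-3) - (-4)*7|
= |(-18) - (-28)| = 10

10


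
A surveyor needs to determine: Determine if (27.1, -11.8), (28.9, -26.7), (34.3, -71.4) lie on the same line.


Cross product: (28.9-27.1)*((-71.4)-(-11.8)) - ((-26.7)-(-11.8))*(34.3-27.1)
= 0

Yes, collinear


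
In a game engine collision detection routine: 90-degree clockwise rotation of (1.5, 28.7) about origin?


90° CW: (x,y) -> (y, -x)
(1.5,28.7) -> (28.7, -1.5)

(28.7, -1.5)


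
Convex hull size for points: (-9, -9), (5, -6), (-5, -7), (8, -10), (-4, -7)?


Convex hull vertices (CCW): (-9, -9), (8, -10), (5, -6), (-5, -7)
Count = 4

4


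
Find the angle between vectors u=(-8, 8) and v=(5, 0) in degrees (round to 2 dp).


u.v = -40, |u| = sqrt(128) = 11.3137, |v| = sqrt(25) = 5
cos(theta) = u.v/(|u||v|) = -40/sqrt(3200) = -0.707107
theta = acos(-0.707107) = 135 degrees

135 degrees


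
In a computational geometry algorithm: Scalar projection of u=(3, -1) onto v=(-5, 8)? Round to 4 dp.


u.v = -23, |v| = sqrt(89) = 9.434
Scalar projection = u.v / |v| = -23 / sqrt(89) = -2.438

-2.438


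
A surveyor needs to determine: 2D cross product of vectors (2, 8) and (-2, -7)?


u x v = u_x*v_y - u_y*v_x = 2*(-7) - 8*(-2)
= (-14) - (-16) = 2

2


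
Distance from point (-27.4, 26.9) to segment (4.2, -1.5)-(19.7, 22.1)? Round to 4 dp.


Project P onto AB: t = 0.2263 (clamped to [0,1])
Closest point on segment: (7.7083, 3.8416)
Distance: 42.0033

42.0033


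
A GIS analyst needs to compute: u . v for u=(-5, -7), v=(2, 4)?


u . v = u_x*v_x + u_y*v_y = (-5)*2 + (-7)*4
= (-10) + (-28) = -38

-38


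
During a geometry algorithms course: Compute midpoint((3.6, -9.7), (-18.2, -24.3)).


M = ((3.6+(-18.2))/2, ((-9.7)+(-24.3))/2)
= (-7.3, -17)

(-7.3, -17)


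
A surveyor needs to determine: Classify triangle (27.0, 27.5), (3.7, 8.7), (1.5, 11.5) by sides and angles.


Side lengths squared: AB^2=896.33, BC^2=12.68, CA^2=906.25
Sorted: [12.68, 896.33, 906.25]
By sides: Scalene, By angles: Acute

Scalene, Acute


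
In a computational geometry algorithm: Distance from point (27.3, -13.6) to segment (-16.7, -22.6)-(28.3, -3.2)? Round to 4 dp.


Project P onto AB: t = 0.8972 (clamped to [0,1])
Closest point on segment: (23.6759, -5.1935)
Distance: 9.1544

9.1544


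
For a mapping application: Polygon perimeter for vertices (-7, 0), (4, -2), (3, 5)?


Sides: (-7, 0)->(4, -2): sqrt(125) = 11.18034, (4, -2)->(3, 5): sqrt(50) = 7.071068, (3, 5)->(-7, 0): sqrt(125) = 11.18034
Sum = 29.431748
Perimeter = 29.4317

29.4317


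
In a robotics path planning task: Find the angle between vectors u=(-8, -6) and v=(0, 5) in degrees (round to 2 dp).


u.v = -30, |u| = sqrt(100) = 10, |v| = sqrt(25) = 5
cos(theta) = u.v/(|u||v|) = -30/sqrt(2500) = -0.6
theta = acos(-0.6) = 126.87 degrees

126.87 degrees


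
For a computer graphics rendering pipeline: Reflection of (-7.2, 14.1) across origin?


Reflection over origin: (x,y) -> (-x,-y)
(-7.2, 14.1) -> (7.2, -14.1)

(7.2, -14.1)


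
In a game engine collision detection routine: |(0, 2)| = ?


|u| = sqrt(0^2 + 2^2) = sqrt(4) = 2

2


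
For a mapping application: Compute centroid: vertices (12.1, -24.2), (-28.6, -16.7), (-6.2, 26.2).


Centroid = ((x_A+x_B+x_C)/3, (y_A+y_B+y_C)/3)
= ((12.1+(-28.6)+(-6.2))/3, ((-24.2)+(-16.7)+26.2)/3)
= (-7.5667, -4.9)

(-7.5667, -4.9)


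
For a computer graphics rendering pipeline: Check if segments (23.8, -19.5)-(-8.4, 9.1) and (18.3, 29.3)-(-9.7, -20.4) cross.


Cross products: d1=1639.75, d2=-761.39, d3=-1414.06, d4=987.08
d1*d2 < 0 and d3*d4 < 0? yes

Yes, they intersect


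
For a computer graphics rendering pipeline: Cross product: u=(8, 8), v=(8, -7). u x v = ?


u x v = u_x*v_y - u_y*v_x = 8*(-7) - 8*8
= (-56) - 64 = -120

-120


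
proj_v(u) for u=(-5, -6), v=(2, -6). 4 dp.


u.v = 26, |v| = sqrt(40) = 6.3246
Scalar projection = u.v / |v| = 26 / sqrt(40) = 4.111

4.111


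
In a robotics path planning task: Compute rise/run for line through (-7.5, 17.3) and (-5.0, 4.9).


slope = (y2-y1)/(x2-x1) = (4.9-17.3)/((-5)-(-7.5)) = (-12.4)/2.5 = -4.96

-4.96


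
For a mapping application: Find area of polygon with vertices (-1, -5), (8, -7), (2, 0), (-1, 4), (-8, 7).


Shoelace sum: ((-1)*(-7) - 8*(-5)) + (8*0 - 2*(-7)) + (2*4 - (-1)*0) + ((-1)*7 - (-8)*4) + ((-8)*(-5) - (-1)*7)
= 141
Area = |141|/2 = 70.5

70.5


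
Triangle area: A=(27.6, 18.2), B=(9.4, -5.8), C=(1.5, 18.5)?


Area = |x_A(y_B-y_C) + x_B(y_C-y_A) + x_C(y_A-y_B)|/2
= |(-670.68) + 2.82 + 36|/2
= 631.86/2 = 315.93

315.93


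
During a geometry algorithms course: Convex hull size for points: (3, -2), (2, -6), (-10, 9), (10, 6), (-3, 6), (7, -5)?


Convex hull vertices (CCW): (-10, 9), (2, -6), (7, -5), (10, 6)
Count = 4

4


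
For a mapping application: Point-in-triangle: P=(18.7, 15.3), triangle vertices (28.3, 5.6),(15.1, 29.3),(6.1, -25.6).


Cross products: AB x AP = 99.48, BC x BP = 323.64, CA x CP = 514.86
All same sign? yes

Yes, inside


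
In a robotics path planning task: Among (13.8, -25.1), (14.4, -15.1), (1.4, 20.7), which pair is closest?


d(P0,P1) = 10.018, d(P0,P2) = 47.4489, d(P1,P2) = 38.0873
Closest: P0 and P1

Closest pair: (13.8, -25.1) and (14.4, -15.1), distance = 10.018


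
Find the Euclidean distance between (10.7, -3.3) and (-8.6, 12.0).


dx=-19.3, dy=15.3
d^2 = (-19.3)^2 + 15.3^2 = 606.58
d = sqrt(606.58) = 24.6288

24.6288


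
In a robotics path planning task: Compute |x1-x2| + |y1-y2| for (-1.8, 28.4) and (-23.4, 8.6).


|(-1.8)-(-23.4)| + |28.4-8.6| = 21.6 + 19.8 = 41.4

41.4


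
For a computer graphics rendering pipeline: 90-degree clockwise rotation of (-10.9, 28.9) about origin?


90° CW: (x,y) -> (y, -x)
(-10.9,28.9) -> (28.9, 10.9)

(28.9, 10.9)


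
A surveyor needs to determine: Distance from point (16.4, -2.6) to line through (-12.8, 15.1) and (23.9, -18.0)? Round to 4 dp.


|cross product| = 316.93
|line direction| = sqrt(2442.5) = 49.4217
Distance = 316.93/sqrt(2442.5) = 6.4128

6.4128


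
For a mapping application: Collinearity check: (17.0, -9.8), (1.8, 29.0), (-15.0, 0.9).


Cross product: (1.8-17)*(0.9-(-9.8)) - (29-(-9.8))*((-15)-17)
= 1078.96

No, not collinear


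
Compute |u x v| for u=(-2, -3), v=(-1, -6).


|u x v| = |(-2)*(-6) - (-3)*(-1)|
= |12 - 3| = 9

9


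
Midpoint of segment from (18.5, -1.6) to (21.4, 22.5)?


M = ((18.5+21.4)/2, ((-1.6)+22.5)/2)
= (19.95, 10.45)

(19.95, 10.45)


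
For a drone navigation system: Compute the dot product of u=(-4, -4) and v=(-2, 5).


u . v = u_x*v_x + u_y*v_y = (-4)*(-2) + (-4)*5
= 8 + (-20) = -12

-12


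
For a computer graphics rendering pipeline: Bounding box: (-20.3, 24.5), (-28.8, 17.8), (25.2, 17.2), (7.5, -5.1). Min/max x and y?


x range: [-28.8, 25.2]
y range: [-5.1, 24.5]
Bounding box: (-28.8,-5.1) to (25.2,24.5)

(-28.8,-5.1) to (25.2,24.5)


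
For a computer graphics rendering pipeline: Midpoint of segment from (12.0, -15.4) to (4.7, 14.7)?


M = ((12+4.7)/2, ((-15.4)+14.7)/2)
= (8.35, -0.35)

(8.35, -0.35)


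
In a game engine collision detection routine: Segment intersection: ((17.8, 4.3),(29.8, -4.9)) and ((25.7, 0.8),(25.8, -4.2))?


Cross products: d1=-39.15, d2=19.93, d3=30.68, d4=-28.4
d1*d2 < 0 and d3*d4 < 0? yes

Yes, they intersect


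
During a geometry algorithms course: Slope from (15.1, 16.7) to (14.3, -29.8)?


slope = (y2-y1)/(x2-x1) = ((-29.8)-16.7)/(14.3-15.1) = (-46.5)/(-0.8) = 58.125

58.125


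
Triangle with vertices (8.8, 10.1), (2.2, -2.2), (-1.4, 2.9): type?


Side lengths squared: AB^2=194.85, BC^2=38.97, CA^2=155.88
Sorted: [38.97, 155.88, 194.85]
By sides: Scalene, By angles: Right

Scalene, Right


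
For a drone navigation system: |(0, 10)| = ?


|u| = sqrt(0^2 + 10^2) = sqrt(100) = 10

10


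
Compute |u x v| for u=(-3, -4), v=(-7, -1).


|u x v| = |(-3)*(-1) - (-4)*(-7)|
= |3 - 28| = 25

25


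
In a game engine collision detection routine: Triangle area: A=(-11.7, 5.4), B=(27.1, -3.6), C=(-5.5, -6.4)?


Area = |x_A(y_B-y_C) + x_B(y_C-y_A) + x_C(y_A-y_B)|/2
= |(-32.76) + (-319.78) + (-49.5)|/2
= 402.04/2 = 201.02

201.02


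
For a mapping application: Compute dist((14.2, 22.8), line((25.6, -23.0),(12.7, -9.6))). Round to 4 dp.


|cross product| = 438.06
|line direction| = sqrt(345.97) = 18.6003
Distance = 438.06/sqrt(345.97) = 23.5513

23.5513


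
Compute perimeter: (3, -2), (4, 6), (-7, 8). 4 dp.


Sides: (3, -2)->(4, 6): sqrt(65) = 8.062258, (4, 6)->(-7, 8): sqrt(125) = 11.18034, (-7, 8)->(3, -2): sqrt(200) = 14.142136
Sum = 33.384734
Perimeter = 33.3847

33.3847


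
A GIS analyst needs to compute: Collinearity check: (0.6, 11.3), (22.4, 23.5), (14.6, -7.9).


Cross product: (22.4-0.6)*((-7.9)-11.3) - (23.5-11.3)*(14.6-0.6)
= -589.36

No, not collinear


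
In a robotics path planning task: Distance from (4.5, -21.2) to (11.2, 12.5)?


dx=6.7, dy=33.7
d^2 = 6.7^2 + 33.7^2 = 1180.58
d = sqrt(1180.58) = 34.3596

34.3596


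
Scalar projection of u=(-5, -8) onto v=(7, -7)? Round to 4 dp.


u.v = 21, |v| = sqrt(98) = 9.8995
Scalar projection = u.v / |v| = 21 / sqrt(98) = 2.1213

2.1213


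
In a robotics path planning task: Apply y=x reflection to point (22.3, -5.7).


Reflection over y=x: (x,y) -> (y,x)
(22.3, -5.7) -> (-5.7, 22.3)

(-5.7, 22.3)


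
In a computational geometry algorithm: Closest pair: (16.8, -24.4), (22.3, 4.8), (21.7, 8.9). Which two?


d(P0,P1) = 29.7135, d(P0,P2) = 33.6586, d(P1,P2) = 4.1437
Closest: P1 and P2

Closest pair: (22.3, 4.8) and (21.7, 8.9), distance = 4.1437


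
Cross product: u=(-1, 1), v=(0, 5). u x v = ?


u x v = u_x*v_y - u_y*v_x = (-1)*5 - 1*0
= (-5) - 0 = -5

-5


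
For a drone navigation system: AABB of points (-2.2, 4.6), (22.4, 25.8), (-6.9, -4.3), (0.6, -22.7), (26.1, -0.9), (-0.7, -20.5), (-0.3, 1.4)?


x range: [-6.9, 26.1]
y range: [-22.7, 25.8]
Bounding box: (-6.9,-22.7) to (26.1,25.8)

(-6.9,-22.7) to (26.1,25.8)
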